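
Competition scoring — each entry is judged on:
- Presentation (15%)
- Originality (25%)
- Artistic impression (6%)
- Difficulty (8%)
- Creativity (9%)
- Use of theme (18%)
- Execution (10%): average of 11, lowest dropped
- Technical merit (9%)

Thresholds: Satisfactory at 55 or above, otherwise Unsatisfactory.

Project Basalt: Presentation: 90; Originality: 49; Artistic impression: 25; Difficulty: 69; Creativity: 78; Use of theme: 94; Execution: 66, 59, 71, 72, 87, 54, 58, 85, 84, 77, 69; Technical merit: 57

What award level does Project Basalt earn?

Execution: drop 54 → average of remaining 10 = 728/10 = 72.8
Weighted total:
  Presentation 90 × 0.15 = 13.5
  Originality 49 × 0.25 = 12.25
  Artistic impression 25 × 0.06 = 1.5
  Difficulty 69 × 0.08 = 5.52
  Creativity 78 × 0.09 = 7.02
  Use of theme 94 × 0.18 = 16.92
  Execution 72.8 × 0.1 = 7.28
  Technical merit 57 × 0.09 = 5.13
Sum = 69.12
69.12 ≥ 55 → Satisfactory

Satisfactory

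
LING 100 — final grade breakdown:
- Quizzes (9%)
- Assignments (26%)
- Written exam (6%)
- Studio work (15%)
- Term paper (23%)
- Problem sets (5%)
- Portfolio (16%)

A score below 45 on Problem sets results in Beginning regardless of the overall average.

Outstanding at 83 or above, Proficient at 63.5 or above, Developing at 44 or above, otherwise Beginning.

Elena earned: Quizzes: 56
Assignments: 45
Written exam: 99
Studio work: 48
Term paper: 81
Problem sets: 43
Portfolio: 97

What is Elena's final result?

Beginning

Problem sets score 43 < 45: minimum not met.
Weighted total:
  Quizzes 56 × 0.09 = 5.04
  Assignments 45 × 0.26 = 11.7
  Written exam 99 × 0.06 = 5.94
  Studio work 48 × 0.15 = 7.2
  Term paper 81 × 0.23 = 18.63
  Problem sets 43 × 0.05 = 2.15
  Portfolio 97 × 0.16 = 15.52
Sum = 66.18
Because the Problem sets minimum was not met, the result is Beginning.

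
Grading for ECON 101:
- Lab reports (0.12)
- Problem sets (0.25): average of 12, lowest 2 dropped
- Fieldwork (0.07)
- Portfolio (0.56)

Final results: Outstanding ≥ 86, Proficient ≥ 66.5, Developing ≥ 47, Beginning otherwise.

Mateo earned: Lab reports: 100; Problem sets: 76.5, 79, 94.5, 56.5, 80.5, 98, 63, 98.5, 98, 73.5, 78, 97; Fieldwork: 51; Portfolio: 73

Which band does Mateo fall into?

Problem sets: drop 56.5, 63 → average of remaining 10 = 873.5/10 = 87.35
Weighted total:
  Lab reports 100 × 0.12 = 12
  Problem sets 87.35 × 0.25 = 21.8375
  Fieldwork 51 × 0.07 = 3.57
  Portfolio 73 × 0.56 = 40.88
Sum = 78.2875
78.2875 is ≥ 66.5 and < 86 → Proficient

Proficient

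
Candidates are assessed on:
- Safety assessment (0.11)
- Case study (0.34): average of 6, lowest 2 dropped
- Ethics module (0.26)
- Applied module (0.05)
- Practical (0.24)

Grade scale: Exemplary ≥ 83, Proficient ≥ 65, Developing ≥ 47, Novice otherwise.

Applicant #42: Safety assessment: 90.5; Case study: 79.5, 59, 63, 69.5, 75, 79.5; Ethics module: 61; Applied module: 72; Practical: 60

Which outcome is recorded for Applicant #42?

Case study: drop 59, 63 → average of remaining 4 = 303.5/4 = 75.875
Weighted total:
  Safety assessment 90.5 × 0.11 = 9.955
  Case study 75.875 × 0.34 = 25.7975
  Ethics module 61 × 0.26 = 15.86
  Applied module 72 × 0.05 = 3.6
  Practical 60 × 0.24 = 14.4
Sum = 69.6125
69.6125 is ≥ 65 and < 83 → Proficient

Proficient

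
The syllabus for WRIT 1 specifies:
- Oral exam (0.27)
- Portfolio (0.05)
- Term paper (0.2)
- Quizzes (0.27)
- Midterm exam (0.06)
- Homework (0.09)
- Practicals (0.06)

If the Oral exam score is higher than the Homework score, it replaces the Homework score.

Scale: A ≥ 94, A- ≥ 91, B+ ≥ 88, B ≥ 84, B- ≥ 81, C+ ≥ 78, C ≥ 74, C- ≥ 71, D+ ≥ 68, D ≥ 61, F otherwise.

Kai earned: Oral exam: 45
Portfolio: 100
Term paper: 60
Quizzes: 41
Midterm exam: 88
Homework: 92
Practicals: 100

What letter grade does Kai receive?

Oral exam (45) ≤ Homework (92), so Homework stays at 92.
Weighted total:
  Oral exam 45 × 0.27 = 12.15
  Portfolio 100 × 0.05 = 5
  Term paper 60 × 0.2 = 12
  Quizzes 41 × 0.27 = 11.07
  Midterm exam 88 × 0.06 = 5.28
  Homework 92 × 0.09 = 8.28
  Practicals 100 × 0.06 = 6
Sum = 59.78
59.78 < 61 → F

F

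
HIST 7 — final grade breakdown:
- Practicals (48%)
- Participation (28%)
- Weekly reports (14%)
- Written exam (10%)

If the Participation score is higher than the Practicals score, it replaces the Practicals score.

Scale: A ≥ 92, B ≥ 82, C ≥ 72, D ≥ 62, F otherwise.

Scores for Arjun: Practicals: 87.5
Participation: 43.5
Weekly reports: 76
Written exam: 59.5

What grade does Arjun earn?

Participation (43.5) ≤ Practicals (87.5), so Practicals stays at 87.5.
Weighted total:
  Practicals 87.5 × 0.48 = 42
  Participation 43.5 × 0.28 = 12.18
  Weekly reports 76 × 0.14 = 10.64
  Written exam 59.5 × 0.1 = 5.95
Sum = 70.77
70.77 is ≥ 62 and < 72 → D

D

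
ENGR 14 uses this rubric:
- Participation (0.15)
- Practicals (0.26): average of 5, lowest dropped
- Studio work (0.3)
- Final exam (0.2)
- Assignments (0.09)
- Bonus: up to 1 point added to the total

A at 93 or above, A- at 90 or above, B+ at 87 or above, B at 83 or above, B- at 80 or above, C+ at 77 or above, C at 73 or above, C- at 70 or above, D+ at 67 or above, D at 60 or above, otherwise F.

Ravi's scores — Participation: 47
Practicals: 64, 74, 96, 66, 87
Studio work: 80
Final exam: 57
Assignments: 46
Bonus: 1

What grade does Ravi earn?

Practicals: drop 64 → average of remaining 4 = 323/4 = 80.75
Weighted total:
  Participation 47 × 0.15 = 7.05
  Practicals 80.75 × 0.26 = 20.995
  Studio work 80 × 0.3 = 24
  Final exam 57 × 0.2 = 11.4
  Assignments 46 × 0.09 = 4.14
Sum = 67.585
Bonus: 67.585 + 1 = 68.585
68.585 is ≥ 67 and < 70 → D+

D+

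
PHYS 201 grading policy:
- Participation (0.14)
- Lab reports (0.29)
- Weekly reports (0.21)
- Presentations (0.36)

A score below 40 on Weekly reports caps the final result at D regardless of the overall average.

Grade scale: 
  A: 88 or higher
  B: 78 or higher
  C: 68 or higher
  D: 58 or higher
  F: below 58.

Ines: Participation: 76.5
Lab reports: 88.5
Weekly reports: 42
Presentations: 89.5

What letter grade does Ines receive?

C

Weekly reports score 42 ≥ 40: minimum met.
Weighted total:
  Participation 76.5 × 0.14 = 10.71
  Lab reports 88.5 × 0.29 = 25.665
  Weekly reports 42 × 0.21 = 8.82
  Presentations 89.5 × 0.36 = 32.22
Sum = 77.415
77.415 is ≥ 68 and < 78 → C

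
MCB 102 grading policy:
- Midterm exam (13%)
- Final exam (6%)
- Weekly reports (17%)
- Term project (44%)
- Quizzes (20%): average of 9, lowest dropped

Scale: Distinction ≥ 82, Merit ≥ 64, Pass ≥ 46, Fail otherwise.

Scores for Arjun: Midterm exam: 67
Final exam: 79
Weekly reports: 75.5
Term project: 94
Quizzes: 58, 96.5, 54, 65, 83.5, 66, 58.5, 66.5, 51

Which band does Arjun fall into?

Quizzes: drop 51 → average of remaining 8 = 548/8 = 68.5
Weighted total:
  Midterm exam 67 × 0.13 = 8.71
  Final exam 79 × 0.06 = 4.74
  Weekly reports 75.5 × 0.17 = 12.835
  Term project 94 × 0.44 = 41.36
  Quizzes 68.5 × 0.2 = 13.7
Sum = 81.345
81.345 is ≥ 64 and < 82 → Merit

Merit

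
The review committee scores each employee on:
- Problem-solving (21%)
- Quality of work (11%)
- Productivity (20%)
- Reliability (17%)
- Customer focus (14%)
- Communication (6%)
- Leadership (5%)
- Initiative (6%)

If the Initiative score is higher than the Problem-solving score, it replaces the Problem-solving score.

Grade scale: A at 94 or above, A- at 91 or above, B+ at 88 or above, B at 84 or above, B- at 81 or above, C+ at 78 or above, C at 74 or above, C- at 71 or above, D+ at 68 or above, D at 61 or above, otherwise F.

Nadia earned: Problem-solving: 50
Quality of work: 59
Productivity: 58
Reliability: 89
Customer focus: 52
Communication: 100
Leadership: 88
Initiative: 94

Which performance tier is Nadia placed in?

Initiative (94) > Problem-solving (50), so Problem-solving counts as 94.
Weighted total:
  Problem-solving 94 × 0.21 = 19.74
  Quality of work 59 × 0.11 = 6.49
  Productivity 58 × 0.2 = 11.6
  Reliability 89 × 0.17 = 15.13
  Customer focus 52 × 0.14 = 7.28
  Communication 100 × 0.06 = 6
  Leadership 88 × 0.05 = 4.4
  Initiative 94 × 0.06 = 5.64
Sum = 76.28
76.28 is ≥ 74 and < 78 → C

C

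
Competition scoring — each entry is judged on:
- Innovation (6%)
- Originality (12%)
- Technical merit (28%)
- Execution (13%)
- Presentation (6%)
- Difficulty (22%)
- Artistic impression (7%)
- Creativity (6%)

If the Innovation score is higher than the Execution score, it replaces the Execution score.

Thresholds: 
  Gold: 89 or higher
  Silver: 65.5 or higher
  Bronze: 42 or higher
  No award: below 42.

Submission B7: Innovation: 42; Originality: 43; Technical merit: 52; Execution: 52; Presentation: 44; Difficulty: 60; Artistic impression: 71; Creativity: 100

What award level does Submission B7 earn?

Innovation (42) ≤ Execution (52), so Execution stays at 52.
Weighted total:
  Innovation 42 × 0.06 = 2.52
  Originality 43 × 0.12 = 5.16
  Technical merit 52 × 0.28 = 14.56
  Execution 52 × 0.13 = 6.76
  Presentation 44 × 0.06 = 2.64
  Difficulty 60 × 0.22 = 13.2
  Artistic impression 71 × 0.07 = 4.97
  Creativity 100 × 0.06 = 6
Sum = 55.81
55.81 is ≥ 42 and < 65.5 → Bronze

Bronze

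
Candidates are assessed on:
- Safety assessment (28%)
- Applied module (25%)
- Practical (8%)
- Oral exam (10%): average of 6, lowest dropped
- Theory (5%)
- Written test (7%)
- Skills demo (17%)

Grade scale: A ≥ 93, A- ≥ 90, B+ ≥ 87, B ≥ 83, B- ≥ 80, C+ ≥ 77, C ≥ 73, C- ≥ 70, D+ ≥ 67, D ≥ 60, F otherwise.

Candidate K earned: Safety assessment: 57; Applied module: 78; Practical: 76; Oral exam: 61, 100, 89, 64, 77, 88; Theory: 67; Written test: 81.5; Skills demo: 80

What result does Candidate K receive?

C-

Oral exam: drop 61 → average of remaining 5 = 418/5 = 83.6
Weighted total:
  Safety assessment 57 × 0.28 = 15.96
  Applied module 78 × 0.25 = 19.5
  Practical 76 × 0.08 = 6.08
  Oral exam 83.6 × 0.1 = 8.36
  Theory 67 × 0.05 = 3.35
  Written test 81.5 × 0.07 = 5.705
  Skills demo 80 × 0.17 = 13.6
Sum = 72.555
72.555 is ≥ 70 and < 73 → C-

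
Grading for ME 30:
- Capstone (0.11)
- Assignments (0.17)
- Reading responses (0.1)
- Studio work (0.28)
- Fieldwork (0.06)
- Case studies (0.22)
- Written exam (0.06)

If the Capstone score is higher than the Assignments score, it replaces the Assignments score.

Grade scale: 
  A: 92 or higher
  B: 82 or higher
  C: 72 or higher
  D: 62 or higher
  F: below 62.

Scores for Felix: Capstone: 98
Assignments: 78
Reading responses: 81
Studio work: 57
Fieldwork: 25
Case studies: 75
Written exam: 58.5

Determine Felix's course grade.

C

Capstone (98) > Assignments (78), so Assignments counts as 98.
Weighted total:
  Capstone 98 × 0.11 = 10.78
  Assignments 98 × 0.17 = 16.66
  Reading responses 81 × 0.1 = 8.1
  Studio work 57 × 0.28 = 15.96
  Fieldwork 25 × 0.06 = 1.5
  Case studies 75 × 0.22 = 16.5
  Written exam 58.5 × 0.06 = 3.51
Sum = 73.01
73.01 is ≥ 72 and < 82 → C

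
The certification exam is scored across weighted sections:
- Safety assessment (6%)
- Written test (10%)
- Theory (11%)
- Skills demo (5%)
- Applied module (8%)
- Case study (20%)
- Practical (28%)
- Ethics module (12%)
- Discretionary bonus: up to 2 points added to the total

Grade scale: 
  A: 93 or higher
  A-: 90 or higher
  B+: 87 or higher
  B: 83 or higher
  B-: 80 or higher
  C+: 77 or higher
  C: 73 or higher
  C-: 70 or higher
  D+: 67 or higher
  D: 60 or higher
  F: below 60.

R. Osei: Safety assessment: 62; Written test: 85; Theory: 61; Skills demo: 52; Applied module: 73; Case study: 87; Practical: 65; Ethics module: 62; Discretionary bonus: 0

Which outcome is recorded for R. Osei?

Weighted total:
  Safety assessment 62 × 0.06 = 3.72
  Written test 85 × 0.1 = 8.5
  Theory 61 × 0.11 = 6.71
  Skills demo 52 × 0.05 = 2.6
  Applied module 73 × 0.08 = 5.84
  Case study 87 × 0.2 = 17.4
  Practical 65 × 0.28 = 18.2
  Ethics module 62 × 0.12 = 7.44
Sum = 70.41
Discretionary bonus: 70.41 + 0 = 70.41
70.41 is ≥ 70 and < 73 → C-

C-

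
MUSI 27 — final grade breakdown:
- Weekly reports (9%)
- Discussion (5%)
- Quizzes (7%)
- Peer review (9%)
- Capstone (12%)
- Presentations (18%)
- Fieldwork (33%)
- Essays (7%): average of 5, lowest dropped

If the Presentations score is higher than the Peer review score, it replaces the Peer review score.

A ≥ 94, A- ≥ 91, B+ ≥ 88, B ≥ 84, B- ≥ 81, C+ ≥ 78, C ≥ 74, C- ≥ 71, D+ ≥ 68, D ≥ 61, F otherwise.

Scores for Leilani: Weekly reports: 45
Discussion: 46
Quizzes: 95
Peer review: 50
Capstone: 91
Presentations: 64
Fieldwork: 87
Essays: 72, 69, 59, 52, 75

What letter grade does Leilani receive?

C

Essays: drop 52 → average of remaining 4 = 275/4 = 68.75
Presentations (64) > Peer review (50), so Peer review counts as 64.
Weighted total:
  Weekly reports 45 × 0.09 = 4.05
  Discussion 46 × 0.05 = 2.3
  Quizzes 95 × 0.07 = 6.65
  Peer review 64 × 0.09 = 5.76
  Capstone 91 × 0.12 = 10.92
  Presentations 64 × 0.18 = 11.52
  Fieldwork 87 × 0.33 = 28.71
  Essays 68.75 × 0.07 = 4.8125
Sum = 74.7225
74.7225 is ≥ 74 and < 78 → C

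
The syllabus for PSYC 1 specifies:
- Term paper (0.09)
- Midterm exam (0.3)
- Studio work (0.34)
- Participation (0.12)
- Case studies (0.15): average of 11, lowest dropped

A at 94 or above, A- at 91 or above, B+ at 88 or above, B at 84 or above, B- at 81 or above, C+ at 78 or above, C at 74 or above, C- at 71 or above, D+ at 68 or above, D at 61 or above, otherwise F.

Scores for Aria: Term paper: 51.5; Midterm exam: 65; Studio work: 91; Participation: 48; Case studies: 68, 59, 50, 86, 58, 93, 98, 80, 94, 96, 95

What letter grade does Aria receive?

Case studies: drop 50 → average of remaining 10 = 827/10 = 82.7
Weighted total:
  Term paper 51.5 × 0.09 = 4.635
  Midterm exam 65 × 0.3 = 19.5
  Studio work 91 × 0.34 = 30.94
  Participation 48 × 0.12 = 5.76
  Case studies 82.7 × 0.15 = 12.405
Sum = 73.24
73.24 is ≥ 71 and < 74 → C-

C-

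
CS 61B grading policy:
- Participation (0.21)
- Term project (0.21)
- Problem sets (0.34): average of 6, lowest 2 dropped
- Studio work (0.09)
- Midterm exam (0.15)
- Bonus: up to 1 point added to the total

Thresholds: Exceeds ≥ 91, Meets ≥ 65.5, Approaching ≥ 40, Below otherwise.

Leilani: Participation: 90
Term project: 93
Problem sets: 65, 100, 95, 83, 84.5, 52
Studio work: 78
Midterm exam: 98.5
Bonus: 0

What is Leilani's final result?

Problem sets: drop 52, 65 → average of remaining 4 = 362.5/4 = 90.625
Weighted total:
  Participation 90 × 0.21 = 18.9
  Term project 93 × 0.21 = 19.53
  Problem sets 90.625 × 0.34 = 30.8125
  Studio work 78 × 0.09 = 7.02
  Midterm exam 98.5 × 0.15 = 14.775
Sum = 91.0375
Bonus: 91.0375 + 0 = 91.0375
91.0375 ≥ 91 → Exceeds

Exceeds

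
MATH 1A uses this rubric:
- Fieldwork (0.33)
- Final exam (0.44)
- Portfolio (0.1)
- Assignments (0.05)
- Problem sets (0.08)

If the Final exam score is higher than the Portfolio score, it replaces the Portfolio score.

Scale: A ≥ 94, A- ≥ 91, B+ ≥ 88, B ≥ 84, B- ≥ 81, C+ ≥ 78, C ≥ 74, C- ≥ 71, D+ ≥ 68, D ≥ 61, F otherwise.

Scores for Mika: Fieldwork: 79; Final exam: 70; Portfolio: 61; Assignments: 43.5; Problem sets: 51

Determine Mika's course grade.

D+

Final exam (70) > Portfolio (61), so Portfolio counts as 70.
Weighted total:
  Fieldwork 79 × 0.33 = 26.07
  Final exam 70 × 0.44 = 30.8
  Portfolio 70 × 0.1 = 7
  Assignments 43.5 × 0.05 = 2.175
  Problem sets 51 × 0.08 = 4.08
Sum = 70.125
70.125 is ≥ 68 and < 71 → D+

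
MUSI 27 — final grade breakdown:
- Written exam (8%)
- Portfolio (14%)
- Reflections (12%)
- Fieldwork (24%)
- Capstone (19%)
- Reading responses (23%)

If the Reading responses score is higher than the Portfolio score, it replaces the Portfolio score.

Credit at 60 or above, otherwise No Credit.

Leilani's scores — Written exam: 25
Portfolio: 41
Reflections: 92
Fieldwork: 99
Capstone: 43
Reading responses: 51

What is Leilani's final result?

Credit

Reading responses (51) > Portfolio (41), so Portfolio counts as 51.
Weighted total:
  Written exam 25 × 0.08 = 2
  Portfolio 51 × 0.14 = 7.14
  Reflections 92 × 0.12 = 11.04
  Fieldwork 99 × 0.24 = 23.76
  Capstone 43 × 0.19 = 8.17
  Reading responses 51 × 0.23 = 11.73
Sum = 63.84
63.84 ≥ 60 → Credit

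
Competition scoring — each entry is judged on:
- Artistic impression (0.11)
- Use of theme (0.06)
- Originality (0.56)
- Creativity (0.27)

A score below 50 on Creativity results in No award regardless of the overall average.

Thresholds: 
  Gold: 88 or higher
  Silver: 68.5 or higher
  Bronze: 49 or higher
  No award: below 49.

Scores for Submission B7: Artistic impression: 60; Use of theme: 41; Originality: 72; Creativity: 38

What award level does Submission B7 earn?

Creativity score 38 < 50: minimum not met.
Weighted total:
  Artistic impression 60 × 0.11 = 6.6
  Use of theme 41 × 0.06 = 2.46
  Originality 72 × 0.56 = 40.32
  Creativity 38 × 0.27 = 10.26
Sum = 59.64
Because the Creativity minimum was not met, the result is No award.

No award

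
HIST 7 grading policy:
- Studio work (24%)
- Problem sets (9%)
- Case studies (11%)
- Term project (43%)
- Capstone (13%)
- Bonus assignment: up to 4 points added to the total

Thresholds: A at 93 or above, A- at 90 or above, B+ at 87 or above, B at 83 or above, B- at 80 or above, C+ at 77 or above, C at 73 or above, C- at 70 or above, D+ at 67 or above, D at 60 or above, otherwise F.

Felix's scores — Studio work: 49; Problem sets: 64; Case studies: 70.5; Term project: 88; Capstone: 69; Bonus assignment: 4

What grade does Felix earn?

C

Weighted total:
  Studio work 49 × 0.24 = 11.76
  Problem sets 64 × 0.09 = 5.76
  Case studies 70.5 × 0.11 = 7.755
  Term project 88 × 0.43 = 37.84
  Capstone 69 × 0.13 = 8.97
Sum = 72.085
Bonus assignment: 72.085 + 4 = 76.085
76.085 is ≥ 73 and < 77 → C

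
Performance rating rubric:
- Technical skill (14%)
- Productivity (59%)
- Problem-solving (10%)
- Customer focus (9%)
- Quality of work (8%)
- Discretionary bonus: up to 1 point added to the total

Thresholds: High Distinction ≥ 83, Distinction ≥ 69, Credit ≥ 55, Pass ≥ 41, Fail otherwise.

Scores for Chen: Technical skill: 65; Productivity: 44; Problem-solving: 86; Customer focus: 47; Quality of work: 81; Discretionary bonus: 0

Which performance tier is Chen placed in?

Weighted total:
  Technical skill 65 × 0.14 = 9.1
  Productivity 44 × 0.59 = 25.96
  Problem-solving 86 × 0.1 = 8.6
  Customer focus 47 × 0.09 = 4.23
  Quality of work 81 × 0.08 = 6.48
Sum = 54.37
Discretionary bonus: 54.37 + 0 = 54.37
54.37 is ≥ 41 and < 55 → Pass

Pass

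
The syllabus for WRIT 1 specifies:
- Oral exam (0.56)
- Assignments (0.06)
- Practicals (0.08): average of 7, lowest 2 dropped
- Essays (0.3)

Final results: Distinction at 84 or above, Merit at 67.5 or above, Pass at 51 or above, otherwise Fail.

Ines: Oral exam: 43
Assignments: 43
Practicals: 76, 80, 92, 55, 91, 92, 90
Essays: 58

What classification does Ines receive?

Pass

Practicals: drop 55, 76 → average of remaining 5 = 445/5 = 89
Weighted total:
  Oral exam 43 × 0.56 = 24.08
  Assignments 43 × 0.06 = 2.58
  Practicals 89 × 0.08 = 7.12
  Essays 58 × 0.3 = 17.4
Sum = 51.18
51.18 is ≥ 51 and < 67.5 → Pass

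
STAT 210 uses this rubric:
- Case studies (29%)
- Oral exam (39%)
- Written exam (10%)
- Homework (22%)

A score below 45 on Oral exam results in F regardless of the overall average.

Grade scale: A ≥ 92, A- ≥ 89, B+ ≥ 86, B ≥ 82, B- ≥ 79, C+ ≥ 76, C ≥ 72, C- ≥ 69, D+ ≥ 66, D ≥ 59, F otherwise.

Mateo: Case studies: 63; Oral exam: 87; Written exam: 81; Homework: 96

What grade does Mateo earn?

B-

Oral exam score 87 ≥ 45: minimum met.
Weighted total:
  Case studies 63 × 0.29 = 18.27
  Oral exam 87 × 0.39 = 33.93
  Written exam 81 × 0.1 = 8.1
  Homework 96 × 0.22 = 21.12
Sum = 81.42
81.42 is ≥ 79 and < 82 → B-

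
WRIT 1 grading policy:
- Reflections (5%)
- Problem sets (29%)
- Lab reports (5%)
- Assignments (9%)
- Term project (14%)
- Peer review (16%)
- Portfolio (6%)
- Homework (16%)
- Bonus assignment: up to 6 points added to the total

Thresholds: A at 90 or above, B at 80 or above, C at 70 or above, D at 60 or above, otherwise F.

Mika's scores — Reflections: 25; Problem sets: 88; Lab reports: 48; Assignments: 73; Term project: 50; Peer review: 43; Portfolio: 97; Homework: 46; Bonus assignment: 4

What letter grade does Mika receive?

D

Weighted total:
  Reflections 25 × 0.05 = 1.25
  Problem sets 88 × 0.29 = 25.52
  Lab reports 48 × 0.05 = 2.4
  Assignments 73 × 0.09 = 6.57
  Term project 50 × 0.14 = 7
  Peer review 43 × 0.16 = 6.88
  Portfolio 97 × 0.06 = 5.82
  Homework 46 × 0.16 = 7.36
Sum = 62.8
Bonus assignment: 62.8 + 4 = 66.8
66.8 is ≥ 60 and < 70 → D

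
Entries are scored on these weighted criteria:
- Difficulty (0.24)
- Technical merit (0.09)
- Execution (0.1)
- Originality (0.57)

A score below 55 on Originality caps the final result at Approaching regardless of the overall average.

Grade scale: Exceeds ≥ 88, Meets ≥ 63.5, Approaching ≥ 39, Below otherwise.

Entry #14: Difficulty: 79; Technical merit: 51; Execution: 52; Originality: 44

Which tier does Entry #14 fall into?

Approaching

Originality score 44 < 55: minimum not met.
Weighted total:
  Difficulty 79 × 0.24 = 18.96
  Technical merit 51 × 0.09 = 4.59
  Execution 52 × 0.1 = 5.2
  Originality 44 × 0.57 = 25.08
Sum = 53.83
53.83 would be Approaching; cap at Approaching applies → Approaching.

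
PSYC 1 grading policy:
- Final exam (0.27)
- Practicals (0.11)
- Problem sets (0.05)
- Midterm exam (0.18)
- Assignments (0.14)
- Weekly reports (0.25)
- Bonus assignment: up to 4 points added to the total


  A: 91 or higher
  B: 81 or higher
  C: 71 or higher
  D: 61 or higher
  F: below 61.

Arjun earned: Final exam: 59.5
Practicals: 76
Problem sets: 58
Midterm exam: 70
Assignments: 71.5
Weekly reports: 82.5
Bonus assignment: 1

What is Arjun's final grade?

Weighted total:
  Final exam 59.5 × 0.27 = 16.065
  Practicals 76 × 0.11 = 8.36
  Problem sets 58 × 0.05 = 2.9
  Midterm exam 70 × 0.18 = 12.6
  Assignments 71.5 × 0.14 = 10.01
  Weekly reports 82.5 × 0.25 = 20.625
Sum = 70.56
Bonus assignment: 70.56 + 1 = 71.56
71.56 is ≥ 71 and < 81 → C

C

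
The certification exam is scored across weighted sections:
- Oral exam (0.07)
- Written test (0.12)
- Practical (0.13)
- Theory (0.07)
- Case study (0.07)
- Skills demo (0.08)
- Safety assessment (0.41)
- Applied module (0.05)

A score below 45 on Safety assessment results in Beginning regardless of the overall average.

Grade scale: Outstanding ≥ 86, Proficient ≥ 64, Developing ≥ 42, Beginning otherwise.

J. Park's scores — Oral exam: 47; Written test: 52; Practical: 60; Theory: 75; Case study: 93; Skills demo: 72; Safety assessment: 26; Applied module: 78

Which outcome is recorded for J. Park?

Safety assessment score 26 < 45: minimum not met.
Weighted total:
  Oral exam 47 × 0.07 = 3.29
  Written test 52 × 0.12 = 6.24
  Practical 60 × 0.13 = 7.8
  Theory 75 × 0.07 = 5.25
  Case study 93 × 0.07 = 6.51
  Skills demo 72 × 0.08 = 5.76
  Safety assessment 26 × 0.41 = 10.66
  Applied module 78 × 0.05 = 3.9
Sum = 49.41
Because the Safety assessment minimum was not met, the result is Beginning.

Beginning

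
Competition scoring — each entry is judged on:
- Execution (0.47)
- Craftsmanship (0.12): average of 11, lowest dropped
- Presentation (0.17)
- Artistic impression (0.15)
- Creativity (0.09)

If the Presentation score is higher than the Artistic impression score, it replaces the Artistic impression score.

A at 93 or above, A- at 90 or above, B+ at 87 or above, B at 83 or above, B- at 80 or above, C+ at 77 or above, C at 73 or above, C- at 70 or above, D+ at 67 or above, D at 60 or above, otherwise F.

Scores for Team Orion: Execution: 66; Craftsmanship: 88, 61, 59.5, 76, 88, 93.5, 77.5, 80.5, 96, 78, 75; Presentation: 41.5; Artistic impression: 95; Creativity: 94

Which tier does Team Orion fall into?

C-

Craftsmanship: drop 59.5 → average of remaining 10 = 813.5/10 = 81.35
Presentation (41.5) ≤ Artistic impression (95), so Artistic impression stays at 95.
Weighted total:
  Execution 66 × 0.47 = 31.02
  Craftsmanship 81.35 × 0.12 = 9.762
  Presentation 41.5 × 0.17 = 7.055
  Artistic impression 95 × 0.15 = 14.25
  Creativity 94 × 0.09 = 8.46
Sum = 70.547
70.547 is ≥ 70 and < 73 → C-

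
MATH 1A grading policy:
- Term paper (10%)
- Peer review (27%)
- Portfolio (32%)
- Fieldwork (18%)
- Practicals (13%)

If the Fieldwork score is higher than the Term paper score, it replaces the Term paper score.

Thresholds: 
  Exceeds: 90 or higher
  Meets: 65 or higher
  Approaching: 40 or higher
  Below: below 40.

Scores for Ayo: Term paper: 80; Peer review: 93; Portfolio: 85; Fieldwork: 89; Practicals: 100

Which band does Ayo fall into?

Fieldwork (89) > Term paper (80), so Term paper counts as 89.
Weighted total:
  Term paper 89 × 0.1 = 8.9
  Peer review 93 × 0.27 = 25.11
  Portfolio 85 × 0.32 = 27.2
  Fieldwork 89 × 0.18 = 16.02
  Practicals 100 × 0.13 = 13
Sum = 90.23
90.23 ≥ 90 → Exceeds

Exceeds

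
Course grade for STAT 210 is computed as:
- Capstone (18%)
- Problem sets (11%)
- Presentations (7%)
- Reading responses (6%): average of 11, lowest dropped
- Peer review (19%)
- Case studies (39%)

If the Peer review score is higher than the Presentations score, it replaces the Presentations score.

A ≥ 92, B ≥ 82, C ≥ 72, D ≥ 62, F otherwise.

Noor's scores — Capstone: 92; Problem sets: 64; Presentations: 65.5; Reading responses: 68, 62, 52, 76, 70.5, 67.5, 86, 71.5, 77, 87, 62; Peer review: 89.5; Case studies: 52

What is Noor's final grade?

Reading responses: drop 52 → average of remaining 10 = 727.5/10 = 72.75
Peer review (89.5) > Presentations (65.5), so Presentations counts as 89.5.
Weighted total:
  Capstone 92 × 0.18 = 16.56
  Problem sets 64 × 0.11 = 7.04
  Presentations 89.5 × 0.07 = 6.265
  Reading responses 72.75 × 0.06 = 4.365
  Peer review 89.5 × 0.19 = 17.005
  Case studies 52 × 0.39 = 20.28
Sum = 71.515
71.515 is ≥ 62 and < 72 → D

D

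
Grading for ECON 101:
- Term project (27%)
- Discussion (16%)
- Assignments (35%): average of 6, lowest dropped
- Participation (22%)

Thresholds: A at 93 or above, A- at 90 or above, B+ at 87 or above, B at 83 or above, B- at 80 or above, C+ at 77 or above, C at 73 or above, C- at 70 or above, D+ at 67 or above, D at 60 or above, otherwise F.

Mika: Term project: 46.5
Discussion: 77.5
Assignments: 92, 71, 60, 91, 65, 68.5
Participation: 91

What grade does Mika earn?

Assignments: drop 60 → average of remaining 5 = 387.5/5 = 77.5
Weighted total:
  Term project 46.5 × 0.27 = 12.555
  Discussion 77.5 × 0.16 = 12.4
  Assignments 77.5 × 0.35 = 27.125
  Participation 91 × 0.22 = 20.02
Sum = 72.1
72.1 is ≥ 70 and < 73 → C-

C-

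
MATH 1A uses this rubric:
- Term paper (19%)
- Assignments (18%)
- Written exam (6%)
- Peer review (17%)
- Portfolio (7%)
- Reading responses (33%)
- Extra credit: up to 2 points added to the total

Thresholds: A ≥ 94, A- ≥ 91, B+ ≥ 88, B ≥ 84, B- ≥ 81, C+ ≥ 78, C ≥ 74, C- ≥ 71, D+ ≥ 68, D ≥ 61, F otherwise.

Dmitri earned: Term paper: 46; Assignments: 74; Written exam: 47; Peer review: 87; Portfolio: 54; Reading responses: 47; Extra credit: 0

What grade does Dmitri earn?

F

Weighted total:
  Term paper 46 × 0.19 = 8.74
  Assignments 74 × 0.18 = 13.32
  Written exam 47 × 0.06 = 2.82
  Peer review 87 × 0.17 = 14.79
  Portfolio 54 × 0.07 = 3.78
  Reading responses 47 × 0.33 = 15.51
Sum = 58.96
Extra credit: 58.96 + 0 = 58.96
58.96 < 61 → F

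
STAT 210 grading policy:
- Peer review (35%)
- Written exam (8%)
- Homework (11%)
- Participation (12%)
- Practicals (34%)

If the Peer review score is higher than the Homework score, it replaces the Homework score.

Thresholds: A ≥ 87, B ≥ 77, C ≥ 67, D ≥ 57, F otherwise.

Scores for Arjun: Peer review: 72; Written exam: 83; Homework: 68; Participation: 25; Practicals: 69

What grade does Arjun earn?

Peer review (72) > Homework (68), so Homework counts as 72.
Weighted total:
  Peer review 72 × 0.35 = 25.2
  Written exam 83 × 0.08 = 6.64
  Homework 72 × 0.11 = 7.92
  Participation 25 × 0.12 = 3
  Practicals 69 × 0.34 = 23.46
Sum = 66.22
66.22 is ≥ 57 and < 67 → D

D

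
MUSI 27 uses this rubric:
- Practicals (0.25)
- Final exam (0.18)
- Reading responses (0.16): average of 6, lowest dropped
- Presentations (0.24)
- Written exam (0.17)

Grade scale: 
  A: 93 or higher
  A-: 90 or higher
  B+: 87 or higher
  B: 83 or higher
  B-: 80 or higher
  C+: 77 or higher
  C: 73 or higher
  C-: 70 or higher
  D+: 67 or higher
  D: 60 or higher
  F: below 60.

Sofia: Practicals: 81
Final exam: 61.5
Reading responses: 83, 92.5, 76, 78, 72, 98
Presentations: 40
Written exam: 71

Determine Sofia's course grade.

D

Reading responses: drop 72 → average of remaining 5 = 427.5/5 = 85.5
Weighted total:
  Practicals 81 × 0.25 = 20.25
  Final exam 61.5 × 0.18 = 11.07
  Reading responses 85.5 × 0.16 = 13.68
  Presentations 40 × 0.24 = 9.6
  Written exam 71 × 0.17 = 12.07
Sum = 66.67
66.67 is ≥ 60 and < 67 → D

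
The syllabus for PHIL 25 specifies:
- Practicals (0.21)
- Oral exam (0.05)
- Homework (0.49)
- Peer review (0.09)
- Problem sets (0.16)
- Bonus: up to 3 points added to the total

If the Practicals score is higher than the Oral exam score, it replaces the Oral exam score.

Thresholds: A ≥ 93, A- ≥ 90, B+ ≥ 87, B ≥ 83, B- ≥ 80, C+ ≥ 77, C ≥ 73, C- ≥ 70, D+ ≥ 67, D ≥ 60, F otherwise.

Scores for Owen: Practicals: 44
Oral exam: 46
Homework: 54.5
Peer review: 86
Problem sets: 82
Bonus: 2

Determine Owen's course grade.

D

Practicals (44) ≤ Oral exam (46), so Oral exam stays at 46.
Weighted total:
  Practicals 44 × 0.21 = 9.24
  Oral exam 46 × 0.05 = 2.3
  Homework 54.5 × 0.49 = 26.705
  Peer review 86 × 0.09 = 7.74
  Problem sets 82 × 0.16 = 13.12
Sum = 59.105
Bonus: 59.105 + 2 = 61.105
61.105 is ≥ 60 and < 67 → D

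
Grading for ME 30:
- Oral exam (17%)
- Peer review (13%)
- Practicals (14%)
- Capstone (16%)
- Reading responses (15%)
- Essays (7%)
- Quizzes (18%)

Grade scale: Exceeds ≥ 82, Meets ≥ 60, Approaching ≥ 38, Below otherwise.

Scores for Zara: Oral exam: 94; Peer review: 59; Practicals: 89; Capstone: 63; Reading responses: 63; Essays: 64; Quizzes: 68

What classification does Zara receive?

Meets

Weighted total:
  Oral exam 94 × 0.17 = 15.98
  Peer review 59 × 0.13 = 7.67
  Practicals 89 × 0.14 = 12.46
  Capstone 63 × 0.16 = 10.08
  Reading responses 63 × 0.15 = 9.45
  Essays 64 × 0.07 = 4.48
  Quizzes 68 × 0.18 = 12.24
Sum = 72.36
72.36 is ≥ 60 and < 82 → Meets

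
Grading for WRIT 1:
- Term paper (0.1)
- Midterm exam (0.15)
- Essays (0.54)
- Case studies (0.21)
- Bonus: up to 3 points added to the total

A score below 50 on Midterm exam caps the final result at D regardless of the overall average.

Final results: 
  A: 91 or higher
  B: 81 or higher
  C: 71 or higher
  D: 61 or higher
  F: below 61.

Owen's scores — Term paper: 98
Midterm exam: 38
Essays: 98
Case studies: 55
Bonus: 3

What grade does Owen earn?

Midterm exam score 38 < 50: minimum not met.
Weighted total:
  Term paper 98 × 0.1 = 9.8
  Midterm exam 38 × 0.15 = 5.7
  Essays 98 × 0.54 = 52.92
  Case studies 55 × 0.21 = 11.55
Sum = 79.97
Bonus: 79.97 + 3 = 82.97
82.97 would be B; cap at D applies → D.

D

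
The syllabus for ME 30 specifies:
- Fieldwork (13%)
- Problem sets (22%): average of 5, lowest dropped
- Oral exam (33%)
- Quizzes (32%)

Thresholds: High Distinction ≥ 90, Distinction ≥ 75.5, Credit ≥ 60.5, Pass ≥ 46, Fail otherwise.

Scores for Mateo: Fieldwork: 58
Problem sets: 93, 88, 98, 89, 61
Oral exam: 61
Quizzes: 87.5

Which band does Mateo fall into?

Problem sets: drop 61 → average of remaining 4 = 368/4 = 92
Weighted total:
  Fieldwork 58 × 0.13 = 7.54
  Problem sets 92 × 0.22 = 20.24
  Oral exam 61 × 0.33 = 20.13
  Quizzes 87.5 × 0.32 = 28
Sum = 75.91
75.91 is ≥ 75.5 and < 90 → Distinction

Distinction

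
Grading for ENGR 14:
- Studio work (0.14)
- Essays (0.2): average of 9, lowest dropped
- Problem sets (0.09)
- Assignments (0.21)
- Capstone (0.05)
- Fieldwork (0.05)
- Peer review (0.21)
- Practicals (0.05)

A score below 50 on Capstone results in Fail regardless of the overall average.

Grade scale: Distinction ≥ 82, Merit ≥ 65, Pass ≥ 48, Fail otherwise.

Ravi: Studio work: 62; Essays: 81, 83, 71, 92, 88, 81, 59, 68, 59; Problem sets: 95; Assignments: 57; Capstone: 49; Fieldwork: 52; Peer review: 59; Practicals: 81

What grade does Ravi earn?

Fail

Essays: drop 59 → average of remaining 8 = 623/8 = 77.875
Capstone score 49 < 50: minimum not met.
Weighted total:
  Studio work 62 × 0.14 = 8.68
  Essays 77.875 × 0.2 = 15.575
  Problem sets 95 × 0.09 = 8.55
  Assignments 57 × 0.21 = 11.97
  Capstone 49 × 0.05 = 2.45
  Fieldwork 52 × 0.05 = 2.6
  Peer review 59 × 0.21 = 12.39
  Practicals 81 × 0.05 = 4.05
Sum = 66.265
Because the Capstone minimum was not met, the result is Fail.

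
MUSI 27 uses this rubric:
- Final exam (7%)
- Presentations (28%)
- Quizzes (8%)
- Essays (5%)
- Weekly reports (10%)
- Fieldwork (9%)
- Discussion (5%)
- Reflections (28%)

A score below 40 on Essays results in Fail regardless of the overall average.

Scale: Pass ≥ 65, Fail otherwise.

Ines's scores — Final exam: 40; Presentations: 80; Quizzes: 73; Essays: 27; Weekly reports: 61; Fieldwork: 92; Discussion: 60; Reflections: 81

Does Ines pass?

Fail

Essays score 27 < 40: minimum not met.
Weighted total:
  Final exam 40 × 0.07 = 2.8
  Presentations 80 × 0.28 = 22.4
  Quizzes 73 × 0.08 = 5.84
  Essays 27 × 0.05 = 1.35
  Weekly reports 61 × 0.1 = 6.1
  Fieldwork 92 × 0.09 = 8.28
  Discussion 60 × 0.05 = 3
  Reflections 81 × 0.28 = 22.68
Sum = 72.45
Because the Essays minimum was not met, the result is Fail.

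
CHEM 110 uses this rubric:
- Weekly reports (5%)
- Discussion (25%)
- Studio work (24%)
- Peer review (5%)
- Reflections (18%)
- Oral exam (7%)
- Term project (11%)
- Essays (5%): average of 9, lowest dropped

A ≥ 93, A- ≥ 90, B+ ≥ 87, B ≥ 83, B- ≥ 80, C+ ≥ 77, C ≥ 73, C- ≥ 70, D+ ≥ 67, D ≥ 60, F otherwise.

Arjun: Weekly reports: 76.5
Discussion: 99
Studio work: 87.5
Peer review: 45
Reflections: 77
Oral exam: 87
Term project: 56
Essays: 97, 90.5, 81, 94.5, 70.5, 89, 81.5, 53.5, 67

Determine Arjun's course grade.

Essays: drop 53.5 → average of remaining 8 = 671/8 = 83.875
Weighted total:
  Weekly reports 76.5 × 0.05 = 3.825
  Discussion 99 × 0.25 = 24.75
  Studio work 87.5 × 0.24 = 21
  Peer review 45 × 0.05 = 2.25
  Reflections 77 × 0.18 = 13.86
  Oral exam 87 × 0.07 = 6.09
  Term project 56 × 0.11 = 6.16
  Essays 83.875 × 0.05 = 4.19375
Sum = 82.12875
82.12875 is ≥ 80 and < 83 → B-

B-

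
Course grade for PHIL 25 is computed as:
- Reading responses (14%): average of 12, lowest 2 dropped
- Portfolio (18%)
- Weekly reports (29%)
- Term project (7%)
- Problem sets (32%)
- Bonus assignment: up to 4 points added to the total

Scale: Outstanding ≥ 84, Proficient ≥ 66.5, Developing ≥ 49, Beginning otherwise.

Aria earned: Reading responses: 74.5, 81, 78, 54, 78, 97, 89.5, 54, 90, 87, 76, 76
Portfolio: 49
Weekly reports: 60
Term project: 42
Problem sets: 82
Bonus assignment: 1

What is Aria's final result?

Proficient

Reading responses: drop 54, 54 → average of remaining 10 = 827/10 = 82.7
Weighted total:
  Reading responses 82.7 × 0.14 = 11.578
  Portfolio 49 × 0.18 = 8.82
  Weekly reports 60 × 0.29 = 17.4
  Term project 42 × 0.07 = 2.94
  Problem sets 82 × 0.32 = 26.24
Sum = 66.978
Bonus assignment: 66.978 + 1 = 67.978
67.978 is ≥ 66.5 and < 84 → Proficient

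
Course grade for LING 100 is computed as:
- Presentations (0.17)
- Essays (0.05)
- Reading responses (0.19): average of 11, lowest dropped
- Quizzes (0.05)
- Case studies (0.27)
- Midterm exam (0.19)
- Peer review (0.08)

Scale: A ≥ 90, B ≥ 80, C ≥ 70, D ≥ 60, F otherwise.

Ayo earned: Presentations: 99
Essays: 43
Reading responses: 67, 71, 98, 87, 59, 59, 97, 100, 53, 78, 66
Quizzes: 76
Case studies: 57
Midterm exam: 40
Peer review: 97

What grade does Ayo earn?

D

Reading responses: drop 53 → average of remaining 10 = 782/10 = 78.2
Weighted total:
  Presentations 99 × 0.17 = 16.83
  Essays 43 × 0.05 = 2.15
  Reading responses 78.2 × 0.19 = 14.858
  Quizzes 76 × 0.05 = 3.8
  Case studies 57 × 0.27 = 15.39
  Midterm exam 40 × 0.19 = 7.6
  Peer review 97 × 0.08 = 7.76
Sum = 68.388
68.388 is ≥ 60 and < 70 → D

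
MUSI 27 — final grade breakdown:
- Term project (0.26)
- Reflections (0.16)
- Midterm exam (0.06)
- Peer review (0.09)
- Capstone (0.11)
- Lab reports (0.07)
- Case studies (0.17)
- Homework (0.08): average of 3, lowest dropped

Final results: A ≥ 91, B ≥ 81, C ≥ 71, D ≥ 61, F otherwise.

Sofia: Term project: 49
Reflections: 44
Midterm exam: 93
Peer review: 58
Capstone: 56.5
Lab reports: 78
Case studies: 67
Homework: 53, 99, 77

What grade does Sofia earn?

F

Homework: drop 53 → average of remaining 2 = 176/2 = 88
Weighted total:
  Term project 49 × 0.26 = 12.74
  Reflections 44 × 0.16 = 7.04
  Midterm exam 93 × 0.06 = 5.58
  Peer review 58 × 0.09 = 5.22
  Capstone 56.5 × 0.11 = 6.215
  Lab reports 78 × 0.07 = 5.46
  Case studies 67 × 0.17 = 11.39
  Homework 88 × 0.08 = 7.04
Sum = 60.685
60.685 < 61 → F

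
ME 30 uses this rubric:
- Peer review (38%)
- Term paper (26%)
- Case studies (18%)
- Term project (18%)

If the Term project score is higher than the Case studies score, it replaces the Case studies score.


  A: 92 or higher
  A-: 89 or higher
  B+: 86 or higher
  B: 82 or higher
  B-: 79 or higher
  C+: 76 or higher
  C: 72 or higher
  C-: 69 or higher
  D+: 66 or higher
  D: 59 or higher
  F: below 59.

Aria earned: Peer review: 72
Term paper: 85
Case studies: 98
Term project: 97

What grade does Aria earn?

Term project (97) ≤ Case studies (98), so Case studies stays at 98.
Weighted total:
  Peer review 72 × 0.38 = 27.36
  Term paper 85 × 0.26 = 22.1
  Case studies 98 × 0.18 = 17.64
  Term project 97 × 0.18 = 17.46
Sum = 84.56
84.56 is ≥ 82 and < 86 → B

B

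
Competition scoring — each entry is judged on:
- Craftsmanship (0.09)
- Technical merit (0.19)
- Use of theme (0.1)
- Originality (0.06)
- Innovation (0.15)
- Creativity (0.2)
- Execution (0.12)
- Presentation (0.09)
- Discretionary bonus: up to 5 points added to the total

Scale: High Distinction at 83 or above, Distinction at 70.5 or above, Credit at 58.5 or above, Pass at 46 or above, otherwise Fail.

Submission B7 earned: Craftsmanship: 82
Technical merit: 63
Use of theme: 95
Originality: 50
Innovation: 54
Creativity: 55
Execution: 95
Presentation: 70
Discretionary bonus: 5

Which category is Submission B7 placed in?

Weighted total:
  Craftsmanship 82 × 0.09 = 7.38
  Technical merit 63 × 0.19 = 11.97
  Use of theme 95 × 0.1 = 9.5
  Originality 50 × 0.06 = 3
  Innovation 54 × 0.15 = 8.1
  Creativity 55 × 0.2 = 11
  Execution 95 × 0.12 = 11.4
  Presentation 70 × 0.09 = 6.3
Sum = 68.65
Discretionary bonus: 68.65 + 5 = 73.65
73.65 is ≥ 70.5 and < 83 → Distinction

Distinction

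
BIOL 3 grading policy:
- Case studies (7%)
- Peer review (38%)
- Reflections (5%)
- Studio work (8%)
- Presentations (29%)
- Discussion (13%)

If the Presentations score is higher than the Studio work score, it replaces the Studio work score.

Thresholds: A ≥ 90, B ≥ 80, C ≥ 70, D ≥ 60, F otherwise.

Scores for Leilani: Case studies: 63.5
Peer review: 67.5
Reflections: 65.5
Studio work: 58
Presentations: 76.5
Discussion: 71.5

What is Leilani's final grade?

Presentations (76.5) > Studio work (58), so Studio work counts as 76.5.
Weighted total:
  Case studies 63.5 × 0.07 = 4.445
  Peer review 67.5 × 0.38 = 25.65
  Reflections 65.5 × 0.05 = 3.275
  Studio work 76.5 × 0.08 = 6.12
  Presentations 76.5 × 0.29 = 22.185
  Discussion 71.5 × 0.13 = 9.295
Sum = 70.97
70.97 is ≥ 70 and < 80 → C

C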